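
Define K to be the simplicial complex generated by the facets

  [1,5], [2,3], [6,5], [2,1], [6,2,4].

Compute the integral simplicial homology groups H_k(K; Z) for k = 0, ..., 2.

Order the vertices as 1 < 2 < 3 < 4 < 5 < 6. Listing each simplex with vertices in this order, K has dimension 2 with simplices:

  0-simplices (6): [1], [2], [3], [4], [5], [6]
  1-simplices (7): [1,2], [1,5], [2,3], [2,4], [2,6], [4,6], [5,6]
  2-simplices (1): [2,4,6]

so the chain groups are C_0 ≅ Z^6, C_1 ≅ Z^7, C_2 ≅ Z^1.

The boundary map ∂_1: C_1 → C_0 is given by ∂[p,q] = [q] − [p].
The 6×7 boundary matrix has rank 5 and Smith normal form diag(1,1,1,1,1).

Boundary ∂_2: C_2 → C_1 sends each 2-simplex [p,q,r] to [q,r] − [p,r] + [p,q]. For instance
  ∂[2,4,6] = [4,6] − [2,6] + [2,4].
The 7×1 boundary matrix has rank 1 and Smith normal form diag(1).

Now H_k = ker ∂_k / im ∂_{k+1}, so:

  H_0: rank C_0 − rank ∂_1 = 6 − 5 = 1, and the invariant factors of ∂_1 are all 1, so H_0 = Z.
  H_1: rank ker ∂_1 − rank ∂_2 = (7 − 5) − 1 = 1, and the invariant factors of ∂_2 are all 1, so H_1 = Z.
  H_2: rank ker ∂_2 − rank ∂_3 = (1 − 1) − 0 = 0, and there is no ∂_3, so H_2 = 0.

H_0 ≅ Z,  H_1 ≅ Z,  H_2 = 0.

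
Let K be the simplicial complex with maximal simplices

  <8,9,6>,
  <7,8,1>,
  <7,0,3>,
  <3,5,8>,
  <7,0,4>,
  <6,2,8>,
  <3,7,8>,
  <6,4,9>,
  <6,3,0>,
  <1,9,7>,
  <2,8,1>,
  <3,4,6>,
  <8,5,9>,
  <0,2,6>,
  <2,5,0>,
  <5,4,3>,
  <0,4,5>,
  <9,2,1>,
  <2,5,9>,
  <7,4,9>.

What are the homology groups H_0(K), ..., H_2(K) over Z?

K has 10 vertices, 30 edges, 20 triangles.
rank ∂_0 = 0, rank ∂_1 = 9 ⇒ b_0 = 10 − 0 − 9 = 1; all invariant factors of ∂_1 are 1 so no torsion. So H_0 ≅ Z.
rank ∂_1 = 9, rank ∂_2 = 20 ⇒ b_1 = 30 − 9 − 20 = 1; ∂_2 has invariant factor(s) [2] giving torsion. So H_1 ≅ Z × Z/2.
rank ∂_2 = 20, rank ∂_3 = 0 ⇒ b_2 = 20 − 20 − 0 = 0. So H_2 ≅ 0.

H_0 ≅ Z,  H_1 ≅ Z × Z/2,  H_2 = 0.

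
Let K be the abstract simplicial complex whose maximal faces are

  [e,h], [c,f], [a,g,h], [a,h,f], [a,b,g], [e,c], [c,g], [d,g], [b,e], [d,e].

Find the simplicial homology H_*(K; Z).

Order the vertices as a < b < c < d < e < f < g < h. Listing each simplex with vertices in this order, K has dimension 2 with simplices:

  0-simplices (8): a, b, c, d, e, f, g, h
  1-simplices (14): ab, af, ag, ah, be, bg, ce, cf, cg, de, dg, eh, fh, gh
  2-simplices (3): abg, afh, agh

Hence C_0 ≅ Z^8, C_1 ≅ Z^14, C_2 ≅ Z^3.

The boundary map ∂_1: C_1 → C_0 maps an edge to its endpoints' difference, ∂[p,q] = q − p. For instance
  ∂ab = b − a.
This gives a 8×14 integer matrix of rank 7; reducing to Smith normal form yields diagonal entries (1,1,1,1,1,1,1).

The boundary map ∂_2: C_2 → C_1 sends each 2-simplex [p,q,r] to [q,r] − [p,r] + [p,q]. For instance
  ∂afh = fh − ah + af,
  ∂abg = bg − ag + ab.
The 14×3 boundary matrix has rank 3 and Smith normal form diag(1,1,1).

Reading off H_k = ker ∂_k / im ∂_{k+1}:

  H_0: rank C_0 − rank ∂_1 = 8 − 7 = 1, and the invariant factors of ∂_1 are all 1, so H_0 ≅ Z.
  H_1: rank ker ∂_1 − rank ∂_2 = (14 − 7) − 3 = 4, and the invariant factors of ∂_2 are all 1, so H_1 ≅ Z^4.
  H_2: rank ker ∂_2 − rank ∂_3 = (3 − 3) − 0 = 0, and there is no ∂_3, so H_2 ≅ 0.

H_0 = Z,  H_1 = Z^4,  H_2 = 0.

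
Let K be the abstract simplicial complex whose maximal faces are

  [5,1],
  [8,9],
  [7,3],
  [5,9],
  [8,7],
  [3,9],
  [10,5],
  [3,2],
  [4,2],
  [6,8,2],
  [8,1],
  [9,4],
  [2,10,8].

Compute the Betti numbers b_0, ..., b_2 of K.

K has 10 vertices, 16 edges, 2 triangles.
rank ∂_0 = 0, rank ∂_1 = 9 ⇒ b_0 = 10 − 0 − 9 = 1; all invariant factors of ∂_1 are 1 so no torsion. So H_0 = Z.
rank ∂_1 = 9, rank ∂_2 = 2 ⇒ b_1 = 16 − 9 − 2 = 5; all invariant factors of ∂_2 are 1 so no torsion. So H_1 = Z^5.
rank ∂_2 = 2, rank ∂_3 = 0 ⇒ b_2 = 2 − 2 − 0 = 0. So H_2 = 0.

b_0 = 1, b_1 = 5, b_2 = 0.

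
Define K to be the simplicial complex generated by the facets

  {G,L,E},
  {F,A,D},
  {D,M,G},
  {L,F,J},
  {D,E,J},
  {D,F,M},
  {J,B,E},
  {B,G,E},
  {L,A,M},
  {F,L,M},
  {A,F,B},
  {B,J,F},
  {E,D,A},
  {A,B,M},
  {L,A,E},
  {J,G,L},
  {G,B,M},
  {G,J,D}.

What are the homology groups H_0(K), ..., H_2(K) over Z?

Order the vertices as A < B < D < E < F < G < J < L < M. Listing each simplex with vertices in this order, K has dimension 2 with simplices:

  0-simplices (9): A, B, D, E, F, G, J, L, M
  1-simplices (27): AB, AD, AE, AF, AL, AM, BE, BF, BG, BJ, BM, DE, DF, DG, DJ, DM, EG, EJ, EL, FJ, FL, FM, GJ, GL, GM, JL, LM
  2-simplices (18): ABF, ABM, ADE, ADF, AEL, ALM, BEG, BEJ, BFJ, BGM, DEJ, DFM, DGJ, DGM, EGL, FJL, FLM, GJL

Hence C_0 ≅ Z^9, C_1 ≅ Z^27, C_2 ≅ Z^18.

The boundary map ∂_1: C_1 → C_0 sends each edge [p,q] (with p < q) to q − p. For instance
  ∂EG = G − E.
As a 9×27 matrix over Z this has rank 8, with invariant factors (1,1,1,1,1,1,1,1).

∂_2: C_2 → C_1 acts by ∂[p,q,r] = [q,r] − [p,r] + [p,q]. For instance
  ∂ADF = DF − AF + AD,
  ∂BFJ = FJ − BJ + BF.
As a 27×18 matrix over Z this has rank 18, with invariant factors (1,1,1,1,1,1,1,1,1,1,1,1,1,1,1,1,1,2).

Now H_k = ker ∂_k / im ∂_{k+1}, so:

  H_0: rank C_0 − rank ∂_1 = 9 − 8 = 1, and the invariant factors of ∂_1 are all 1, so H_0 ≅ Z.
  H_1: rank ker ∂_1 − rank ∂_2 = (27 − 8) − 18 = 1, and ∂_2 has invariant factor 2 > 1, so H_1 ≅ Z ⊕ Z/2.
  H_2: rank ker ∂_2 − rank ∂_3 = (18 − 18) − 0 = 0, and there is no ∂_3, so H_2 ≅ 0.

H_0 = Z,  H_1 = Z ⊕ Z/2,  H_2 = 0.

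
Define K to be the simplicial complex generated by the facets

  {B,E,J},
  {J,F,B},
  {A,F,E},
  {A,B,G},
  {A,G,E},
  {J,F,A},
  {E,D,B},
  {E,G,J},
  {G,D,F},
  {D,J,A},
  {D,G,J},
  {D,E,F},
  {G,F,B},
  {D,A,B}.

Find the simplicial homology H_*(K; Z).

Take the total order A < B < D < E < F < G < J on the vertex set. Then K (dimension 2) consists of the simplices:

  0-simplices (7): A, B, D, E, F, G, J
  1-simplices (21): AB, AD, AE, AF, AG, AJ, BD, BE, BF, BG, BJ, DE, DF, DG, DJ, EF, EG, EJ, FG, FJ, GJ
  2-simplices (14): ABD, ABG, ADJ, AEF, AEG, AFJ, BDE, BEJ, BFG, BFJ, DEF, DFG, DGJ, EGJ

giving chain groups C_0 ≅ Z^7, C_1 ≅ Z^21, C_2 ≅ Z^14.

∂_1: C_1 → C_0 is given by ∂[p,q] = [q] − [p]. For instance
  ∂AB = B − A.
The 7×21 boundary matrix has rank 6 and Smith normal form diag(1,1,1,1,1,1).

The boundary map ∂_2: C_2 → C_1 sends each 2-simplex [p,q,r] to [q,r] − [p,r] + [p,q]. For instance
  ∂DEF = EF − DF + DE,
  ∂AFJ = FJ − AJ + AF.
This gives a 21×14 integer matrix of rank 13; reducing to Smith normal form yields diagonal entries (1,1,1,1,1,1,1,1,1,1,1,1,1).

Computing H_k = (kernel of ∂_k) / (image of ∂_{k+1}):

  H_0: rank C_0 − rank ∂_1 = 7 − 6 = 1, and the invariant factors of ∂_1 are all 1, so H_0 = Z.
  H_1: rank ker ∂_1 − rank ∂_2 = (21 − 6) − 13 = 2, and the invariant factors of ∂_2 are all 1, so H_1 = Z^2.
  H_2: rank ker ∂_2 − rank ∂_3 = (14 − 13) − 0 = 1, and there is no ∂_3, so H_2 = Z.

H_0 = Z,  H_1 = Z^2,  H_2 = Z.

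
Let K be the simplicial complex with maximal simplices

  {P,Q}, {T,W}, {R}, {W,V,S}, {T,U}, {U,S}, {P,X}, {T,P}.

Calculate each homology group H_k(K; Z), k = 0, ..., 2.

Order the vertices as P < Q < R < S < T < U < V < W < X. Listing each simplex with vertices in this order, K has dimension 2 with simplices:

  0-simplices (9): P, Q, R, S, T, U, V, W, X
  1-simplices (9): PQ, PT, PX, SU, SV, SW, TU, TW, VW
  2-simplices (1): SVW

giving chain groups C_0 ≅ Z^9, C_1 ≅ Z^9, C_2 ≅ Z^1.

∂_1: C_1 → C_0 sends each edge [p,q] (with p < q) to q − p.
The 9×9 boundary matrix has rank 7 and Smith normal form diag(1,1,1,1,1,1,1).

Boundary ∂_2: C_2 → C_1 maps a triangle to the signed sum of its edges. For instance
  ∂SVW = VW − SW + SV.
The 9×1 boundary matrix has rank 1 and Smith normal form diag(1).

Computing H_k = (kernel of ∂_k) / (image of ∂_{k+1}):

  H_0: rank C_0 − rank ∂_1 = 9 − 7 = 2, and the invariant factors of ∂_1 are all 1, so H_0 ≅ Z^2.
  H_1: rank ker ∂_1 − rank ∂_2 = (9 − 7) − 1 = 1, and the invariant factors of ∂_2 are all 1, so H_1 ≅ Z.
  H_2: rank ker ∂_2 − rank ∂_3 = (1 − 1) − 0 = 0, and there is no ∂_3, so H_2 ≅ 0.

H_0 = Z^2,  H_1 = Z,  H_2 = 0.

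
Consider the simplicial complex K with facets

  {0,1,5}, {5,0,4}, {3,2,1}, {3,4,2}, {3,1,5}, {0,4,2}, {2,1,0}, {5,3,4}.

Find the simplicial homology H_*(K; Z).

Order the vertices as 0 < 1 < 2 < 3 < 4 < 5. Listing each simplex with vertices in this order, K has dimension 2 with simplices:

  0-simplices (6): [0], [1], [2], [3], [4], [5]
  1-simplices (12): [0,1], [0,2], [0,4], [0,5], [1,2], [1,3], [1,5], [2,3], [2,4], [3,4], [3,5], [4,5]
  2-simplices (8): [0,1,2], [0,1,5], [0,2,4], [0,4,5], [1,2,3], [1,3,5], [2,3,4], [3,4,5]

so the chain groups are C_0 ≅ Z^6, C_1 ≅ Z^12, C_2 ≅ Z^8.

Boundary ∂_1: C_1 → C_0 is given by ∂[p,q] = [q] − [p].
This gives a 6×12 integer matrix of rank 5; reducing to Smith normal form yields diagonal entries (1,1,1,1,1).

∂_2: C_2 → C_1 sends each 2-simplex [p,q,r] to [q,r] − [p,r] + [p,q]. For instance
  ∂[0,4,5] = [4,5] − [0,5] + [0,4],
  ∂[1,3,5] = [3,5] − [1,5] + [1,3].
As a 12×8 matrix over Z this has rank 7, with invariant factors (1,1,1,1,1,1,1).

Reading off H_k = ker ∂_k / im ∂_{k+1}:

  H_0: rank C_0 − rank ∂_1 = 6 − 5 = 1, and the invariant factors of ∂_1 are all 1, so H_0 ≅ Z.
  H_1: rank ker ∂_1 − rank ∂_2 = (12 − 5) − 7 = 0, and the invariant factors of ∂_2 are all 1, so H_1 ≅ 0.
  H_2: rank ker ∂_2 − rank ∂_3 = (8 − 7) − 0 = 1, and there is no ∂_3, so H_2 ≅ Z.

H_0 = Z,  H_1 = 0,  H_2 = Z.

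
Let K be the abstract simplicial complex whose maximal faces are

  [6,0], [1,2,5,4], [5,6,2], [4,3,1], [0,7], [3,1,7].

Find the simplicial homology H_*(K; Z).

Take the total order 0 < 1 < 2 < 3 < 4 < 5 < 6 < 7 on the vertex set. Then K (dimension 3) consists of the simplices:

  0-simplices (8): [0], [1], [2], [3], [4], [5], [6], [7]
  1-simplices (14): [0,6], [0,7], [1,2], [1,3], [1,4], [1,5], [1,7], [2,4], [2,5], [2,6], [3,4], [3,7], [4,5], [5,6]
  2-simplices (7): [1,2,4], [1,2,5], [1,3,4], [1,3,7], [1,4,5], [2,4,5], [2,5,6]
  3-simplices (1): [1,2,4,5]

giving chain groups C_0 ≅ Z^8, C_1 ≅ Z^14, C_2 ≅ Z^7, C_3 ≅ Z^1.

The boundary map ∂_1: C_1 → C_0 is given by ∂[p,q] = [q] − [p]. For instance
  ∂[4,5] = [5] − [4].
This gives a 8×14 integer matrix of rank 7; reducing to Smith normal form yields diagonal entries (1,1,1,1,1,1,1).

The boundary map ∂_2: C_2 → C_1 maps a triangle to the signed sum of its edges. For instance
  ∂[1,2,4] = [2,4] − [1,4] + [1,2],
  ∂[1,4,5] = [4,5] − [1,5] + [1,4].
The resulting 14×7 matrix has rank 6, and its Smith normal form has invariant factors (1,1,1,1,1,1).

Boundary ∂_3: C_3 → C_2 sends each 3-simplex σ to the alternating sum Σ_i (−1)^i (σ with its i-th vertex removed). For instance
  ∂[1,2,4,5] = [2,4,5] − [1,4,5] + [1,2,5] − [1,2,4].
As a 7×1 matrix over Z this has rank 1, with invariant factors (1).

Reading off H_k = ker ∂_k / im ∂_{k+1}:

  H_0: rank C_0 − rank ∂_1 = 8 − 7 = 1, and the invariant factors of ∂_1 are all 1, so H_0 ≅ Z.
  H_1: rank ker ∂_1 − rank ∂_2 = (14 − 7) − 6 = 1, and the invariant factors of ∂_2 are all 1, so H_1 ≅ Z.
  H_2: rank ker ∂_2 − rank ∂_3 = (7 − 6) − 1 = 0, and the invariant factors of ∂_3 are all 1, so H_2 ≅ 0.
  H_3: rank ker ∂_3 − rank ∂_4 = (1 − 1) − 0 = 0, and there is no ∂_4, so H_3 ≅ 0.

H_0 = Z,  H_1 = Z,  H_2 = 0,  H_3 = 0.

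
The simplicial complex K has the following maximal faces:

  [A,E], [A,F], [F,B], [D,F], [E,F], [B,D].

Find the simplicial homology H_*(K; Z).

K has 5 vertices, 6 edges.
rank ∂_0 = 0, rank ∂_1 = 4 ⇒ b_0 = 5 − 0 − 4 = 1; all invariant factors of ∂_1 are 1 so no torsion. So H_0 ≅ Z.
rank ∂_1 = 4, rank ∂_2 = 0 ⇒ b_1 = 6 − 4 − 0 = 2. So H_1 ≅ Z^2.

H_0 ≅ Z,  H_1 ≅ Z^2.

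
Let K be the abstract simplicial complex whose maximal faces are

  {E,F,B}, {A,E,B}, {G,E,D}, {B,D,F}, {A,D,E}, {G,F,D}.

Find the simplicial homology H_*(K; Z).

H_0 ≅ Z,  H_1 ≅ Z,  H_2 = 0.

We work with the vertex ordering A < B < D < E < F < G. The simplices of K, each written with vertices in increasing order, are:

  0-simplices (6): A, B, D, E, F, G
  1-simplices (12): AB, AD, AE, BD, BE, BF, DE, DF, DG, EF, EG, FG
  2-simplices (6): ABE, ADE, BDF, BEF, DEG, DFG

so the chain groups are C_0 ≅ Z^6, C_1 ≅ Z^12, C_2 ≅ Z^6.

∂_1: C_1 → C_0 sends each edge [p,q] (with p < q) to q − p. For instance
  ∂DF = F − D.
The 6×12 boundary matrix has rank 5 and Smith normal form diag(1,1,1,1,1).

∂_2: C_2 → C_1 sends each 2-simplex [p,q,r] to [q,r] − [p,r] + [p,q]. For instance
  ∂BDF = DF − BF + BD,
  ∂ABE = BE − AE + AB.
As a 12×6 matrix over Z this has rank 6, with invariant factors (1,1,1,1,1,1).

Reading off H_k = ker ∂_k / im ∂_{k+1}:

  H_0: rank C_0 − rank ∂_1 = 6 − 5 = 1, and the invariant factors of ∂_1 are all 1, so H_0 ≅ Z.
  H_1: rank ker ∂_1 − rank ∂_2 = (12 − 5) − 6 = 1, and the invariant factors of ∂_2 are all 1, so H_1 ≅ Z.
  H_2: rank ker ∂_2 − rank ∂_3 = (6 − 6) − 0 = 0, and there is no ∂_3, so H_2 ≅ 0.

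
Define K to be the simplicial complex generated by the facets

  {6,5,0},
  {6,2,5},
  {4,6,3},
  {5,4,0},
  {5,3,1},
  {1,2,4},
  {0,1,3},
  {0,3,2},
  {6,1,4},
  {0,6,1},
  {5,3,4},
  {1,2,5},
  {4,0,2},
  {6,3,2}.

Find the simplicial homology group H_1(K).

Take the total order 0 < 1 < 2 < 3 < 4 < 5 < 6 on the vertex set. Then K (dimension 2) consists of the simplices:

  0-simplices (7): [0], [1], [2], [3], [4], [5], [6]
  1-simplices (21): [0,1], [0,2], [0,3], [0,4], [0,5], [0,6], [1,2], [1,3], [1,4], [1,5], [1,6], [2,3], [2,4], [2,5], [2,6], [3,4], [3,5], [3,6], [4,5], [4,6], [5,6]
  2-simplices (14): [0,1,3], [0,1,6], [0,2,3], [0,2,4], [0,4,5], [0,5,6], [1,2,4], [1,2,5], [1,3,5], [1,4,6], [2,3,6], [2,5,6], [3,4,5], [3,4,6]

Hence C_0 ≅ Z^7, C_1 ≅ Z^21, C_2 ≅ Z^14.

The boundary map ∂_1: C_1 → C_0 is given by ∂[p,q] = [q] − [p].
As a 7×21 matrix over Z this has rank 6, with invariant factors (1,1,1,1,1,1).

Boundary ∂_2: C_2 → C_1 acts by ∂[p,q,r] = [q,r] − [p,r] + [p,q]. For instance
  ∂[2,3,6] = [3,6] − [2,6] + [2,3],
  ∂[0,2,4] = [2,4] − [0,4] + [0,2].
The resulting 21×14 matrix has rank 13, and its Smith normal form has invariant factors (1,1,1,1,1,1,1,1,1,1,1,1,1).

Reading off H_k = ker ∂_k / im ∂_{k+1}:

  H_1: rank ker ∂_1 − rank ∂_2 = (21 − 6) − 13 = 2, and the invariant factors of ∂_2 are all 1, so H_1 = Z^2.

(K is a triangulation of the torus T^2.)

H_1 = Z^2.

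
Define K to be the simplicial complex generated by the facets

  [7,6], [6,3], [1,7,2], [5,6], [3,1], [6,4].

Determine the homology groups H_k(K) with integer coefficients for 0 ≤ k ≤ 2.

H_0 = Z,  H_1 = Z,  H_2 = 0.

We work with the vertex ordering 1 < 2 < 3 < 4 < 5 < 6 < 7. The simplices of K, each written with vertices in increasing order, are:

  0-simplices (7): [1], [2], [3], [4], [5], [6], [7]
  1-simplices (8): [1,2], [1,3], [1,7], [2,7], [3,6], [4,6], [5,6], [6,7]
  2-simplices (1): [1,2,7]

giving chain groups C_0 ≅ Z^7, C_1 ≅ Z^8, C_2 ≅ Z^1.

The boundary map ∂_1: C_1 → C_0 sends each edge [p,q] (with p < q) to q − p.
The resulting 7×8 matrix has rank 6, and its Smith normal form has invariant factors (1,1,1,1,1,1).

∂_2: C_2 → C_1 maps a triangle to the signed sum of its edges. For instance
  ∂[1,2,7] = [2,7] − [1,7] + [1,2].
This gives a 8×1 integer matrix of rank 1; reducing to Smith normal form yields diagonal entries (1).

Now H_k = ker ∂_k / im ∂_{k+1}, so:

  H_0: rank C_0 − rank ∂_1 = 7 − 6 = 1, and the invariant factors of ∂_1 are all 1, so H_0 ≅ Z.
  H_1: rank ker ∂_1 − rank ∂_2 = (8 − 6) − 1 = 1, and the invariant factors of ∂_2 are all 1, so H_1 ≅ Z.
  H_2: rank ker ∂_2 − rank ∂_3 = (1 − 1) − 0 = 0, and there is no ∂_3, so H_2 ≅ 0.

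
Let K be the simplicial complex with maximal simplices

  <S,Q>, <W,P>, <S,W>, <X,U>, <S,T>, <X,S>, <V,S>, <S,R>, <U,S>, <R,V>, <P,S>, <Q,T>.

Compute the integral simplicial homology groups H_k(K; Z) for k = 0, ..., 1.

Take the total order P < Q < R < S < T < U < V < W < X on the vertex set. Then K (dimension 1) consists of the simplices:

  0-simplices (9): P, Q, R, S, T, U, V, W, X
  1-simplices (12): PS, PW, QS, QT, RS, RV, ST, SU, SV, SW, SX, UX

so the chain groups are C_0 ≅ Z^9, C_1 ≅ Z^12.

The boundary map ∂_1: C_1 → C_0 sends each edge [p,q] (with p < q) to q − p. For instance
  ∂PW = W − P.
This gives a 9×12 integer matrix of rank 8; reducing to Smith normal form yields diagonal entries (1,1,1,1,1,1,1,1).

Reading off H_k = ker ∂_k / im ∂_{k+1}:

  H_0: rank C_0 − rank ∂_1 = 9 − 8 = 1, and the invariant factors of ∂_1 are all 1, so H_0 = Z.
  H_1: rank ker ∂_1 − rank ∂_2 = (12 − 8) − 0 = 4, and there is no ∂_2, so H_1 = Z^4.

As a check, the Euler characteristic is 9 − 12 = -3, which agrees with 1 − 4 = -3.

H_0 = Z,  H_1 = Z^4.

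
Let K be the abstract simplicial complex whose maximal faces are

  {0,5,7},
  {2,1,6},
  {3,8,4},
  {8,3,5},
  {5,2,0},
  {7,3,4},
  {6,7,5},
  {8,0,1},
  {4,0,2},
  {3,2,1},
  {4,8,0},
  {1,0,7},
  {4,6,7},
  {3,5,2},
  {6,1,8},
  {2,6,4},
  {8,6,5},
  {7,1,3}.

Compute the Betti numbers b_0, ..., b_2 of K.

b_0 = 1, b_1 = 2, b_2 = 1.

Fix the vertex order 0 < 1 < 2 < 3 < 4 < 5 < 6 < 7 < 8 and write every simplex with vertices in increasing order. Then dim K = 2 and the simplices of K are:

  0-simplices (9): [0], [1], [2], [3], [4], [5], [6], [7], [8]
  1-simplices (27): (27 of them)
  2-simplices (18): [0,1,7], [0,1,8], [0,2,4], [0,2,5], [0,4,8], [0,5,7], [1,2,3], [1,2,6], [1,3,7], [1,6,8], [2,3,5], [2,4,6], [3,4,7], [3,4,8], [3,5,8], [4,6,7], [5,6,7], [5,6,8]

giving chain groups C_0 ≅ Z^9, C_1 ≅ Z^27, C_2 ≅ Z^18.

Boundary ∂_1: C_1 → C_0 is given by ∂[p,q] = [q] − [p].
This gives a 9×27 integer matrix of rank 8; reducing to Smith normal form yields diagonal entries (1,1,1,1,1,1,1,1).

∂_2: C_2 → C_1 maps a triangle to the signed sum of its edges. For instance
  ∂[4,6,7] = [6,7] − [4,7] + [4,6],
  ∂[3,4,8] = [4,8] − [3,8] + [3,4].
This gives a 27×18 integer matrix of rank 17; reducing to Smith normal form yields diagonal entries (1,1,1,1,1,1,1,1,1,1,1,1,1,1,1,1,1).

Computing H_k = (kernel of ∂_k) / (image of ∂_{k+1}):

  H_0: rank C_0 − rank ∂_1 = 9 − 8 = 1, and the invariant factors of ∂_1 are all 1, so H_0 = Z.
  H_1: rank ker ∂_1 − rank ∂_2 = (27 − 8) − 17 = 2, and the invariant factors of ∂_2 are all 1, so H_1 = Z^2.
  H_2: rank ker ∂_2 − rank ∂_3 = (18 − 17) − 0 = 1, and there is no ∂_3, so H_2 = Z.

Hence the Betti numbers are b_0 = 1, b_1 = 2, b_2 = 1.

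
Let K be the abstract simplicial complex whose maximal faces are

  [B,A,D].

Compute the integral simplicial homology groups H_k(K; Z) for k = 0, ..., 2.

H_0 = Z,  H_1 = 0,  H_2 = 0.

K has 3 vertices, 3 edges, 1 triangle.
rank ∂_0 = 0, rank ∂_1 = 2 ⇒ b_0 = 3 − 0 − 2 = 1; all invariant factors of ∂_1 are 1 so no torsion. So H_0 ≅ Z.
rank ∂_1 = 2, rank ∂_2 = 1 ⇒ b_1 = 3 − 2 − 1 = 0; all invariant factors of ∂_2 are 1 so no torsion. So H_1 ≅ 0.
rank ∂_2 = 1, rank ∂_3 = 0 ⇒ b_2 = 1 − 1 − 0 = 0. So H_2 ≅ 0.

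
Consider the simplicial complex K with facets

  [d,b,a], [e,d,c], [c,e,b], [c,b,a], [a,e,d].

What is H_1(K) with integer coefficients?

Take the total order a < b < c < d < e on the vertex set. Then K (dimension 2) consists of the simplices:

  0-simplices (5): a, b, c, d, e
  1-simplices (10): ab, ac, ad, ae, bc, bd, be, cd, ce, de
  2-simplices (5): abc, abd, ade, bce, cde

giving chain groups C_0 ≅ Z^5, C_1 ≅ Z^10, C_2 ≅ Z^5.

Boundary ∂_1: C_1 → C_0 sends each edge [p,q] (with p < q) to q − p. For instance
  ∂de = e − d.
The 5×10 boundary matrix has rank 4 and Smith normal form diag(1,1,1,1).

Boundary ∂_2: C_2 → C_1 sends each 2-simplex [p,q,r] to [q,r] − [p,r] + [p,q]. For instance
  ∂bce = ce − be + bc,
  ∂ade = de − ae + ad.
The 10×5 boundary matrix has rank 5 and Smith normal form diag(1,1,1,1,1).

Computing H_k = (kernel of ∂_k) / (image of ∂_{k+1}):

  H_1: rank ker ∂_1 − rank ∂_2 = (10 − 4) − 5 = 1, and the invariant factors of ∂_2 are all 1, so H_1 = Z.

H_1 ≅ Z.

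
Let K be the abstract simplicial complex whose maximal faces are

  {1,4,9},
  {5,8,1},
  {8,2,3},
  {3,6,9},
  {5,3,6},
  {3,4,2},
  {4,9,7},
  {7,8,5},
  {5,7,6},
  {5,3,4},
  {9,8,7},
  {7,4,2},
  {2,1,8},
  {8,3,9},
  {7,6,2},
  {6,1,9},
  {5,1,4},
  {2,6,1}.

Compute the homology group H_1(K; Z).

Order the vertices as 1 < 2 < 3 < 4 < 5 < 6 < 7 < 8 < 9. Listing each simplex with vertices in this order, K has dimension 2 with simplices:

  0-simplices (9): [1], [2], [3], [4], [5], [6], [7], [8], [9]
  1-simplices (27): (27 of them)
  2-simplices (18): [1,2,6], [1,2,8], [1,4,5], [1,4,9], [1,5,8], [1,6,9], [2,3,4], [2,3,8], [2,4,7], [2,6,7], [3,4,5], [3,5,6], [3,6,9], [3,8,9], [4,7,9], [5,6,7], [5,7,8], [7,8,9]

so the chain groups are C_0 ≅ Z^9, C_1 ≅ Z^27, C_2 ≅ Z^18.

∂_1: C_1 → C_0 maps an edge to its endpoints' difference, ∂[p,q] = q − p. For instance
  ∂[6,7] = [7] − [6].
The resulting 9×27 matrix has rank 8, and its Smith normal form has invariant factors (1,1,1,1,1,1,1,1).

∂_2: C_2 → C_1 acts by ∂[p,q,r] = [q,r] − [p,r] + [p,q]. For instance
  ∂[1,4,5] = [4,5] − [1,5] + [1,4],
  ∂[1,6,9] = [6,9] − [1,9] + [1,6].
The resulting 27×18 matrix has rank 17, and its Smith normal form has invariant factors (1,1,1,1,1,1,1,1,1,1,1,1,1,1,1,1,1).

From H_k ≅ ker(∂_k) / im(∂_{k+1}) we obtain:

  H_1: rank ker ∂_1 − rank ∂_2 = (27 − 8) − 17 = 2, and the invariant factors of ∂_2 are all 1, so H_1 = Z^2.

H_1 ≅ Z^2.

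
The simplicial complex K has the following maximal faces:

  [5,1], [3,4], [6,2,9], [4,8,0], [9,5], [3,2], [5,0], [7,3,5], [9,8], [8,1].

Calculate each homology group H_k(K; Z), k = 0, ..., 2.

Take the total order 0 < 1 < 2 < 3 < 4 < 5 < 6 < 7 < 8 < 9 on the vertex set. Then K (dimension 2) consists of the simplices:

  0-simplices (10): [0], [1], [2], [3], [4], [5], [6], [7], [8], [9]
  1-simplices (16): [0,4], [0,5], [0,8], [1,5], [1,8], [2,3], [2,6], [2,9], [3,4], [3,5], [3,7], [4,8], [5,7], [5,9], [6,9], [8,9]
  2-simplices (3): [0,4,8], [2,6,9], [3,5,7]

so the chain groups are C_0 ≅ Z^10, C_1 ≅ Z^16, C_2 ≅ Z^3.

The boundary map ∂_1: C_1 → C_0 maps an edge to its endpoints' difference, ∂[p,q] = q − p. For instance
  ∂[6,9] = [9] − [6].
The resulting 10×16 matrix has rank 9, and its Smith normal form has invariant factors (1,1,1,1,1,1,1,1,1).

∂_2: C_2 → C_1 maps a triangle to the signed sum of its edges. For instance
  ∂[2,6,9] = [6,9] − [2,9] + [2,6],
  ∂[0,4,8] = [4,8] − [0,8] + [0,4].
The resulting 16×3 matrix has rank 3, and its Smith normal form has invariant factors (1,1,1).

Now H_k = ker ∂_k / im ∂_{k+1}, so:

  H_0: rank C_0 − rank ∂_1 = 10 − 9 = 1, and the invariant factors of ∂_1 are all 1, so H_0 = Z.
  H_1: rank ker ∂_1 − rank ∂_2 = (16 − 9) − 3 = 4, and the invariant factors of ∂_2 are all 1, so H_1 = Z^4.
  H_2: rank ker ∂_2 − rank ∂_3 = (3 − 3) − 0 = 0, and there is no ∂_3, so H_2 = 0.

As a check, the Euler characteristic is 10 − 16 + 3 = -3, which agrees with 1 − 4 + 0 = -3.

H_0 = Z,  H_1 = Z^4,  H_2 = 0.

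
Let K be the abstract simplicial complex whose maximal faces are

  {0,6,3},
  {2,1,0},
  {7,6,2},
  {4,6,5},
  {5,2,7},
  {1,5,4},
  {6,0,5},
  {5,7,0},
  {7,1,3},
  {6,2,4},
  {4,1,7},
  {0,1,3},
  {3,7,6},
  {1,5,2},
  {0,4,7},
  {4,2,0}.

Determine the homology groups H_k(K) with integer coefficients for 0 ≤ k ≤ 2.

We work with the vertex ordering 0 < 1 < 2 < 3 < 4 < 5 < 6 < 7. The simplices of K, each written with vertices in increasing order, are:

  0-simplices (8): [0], [1], [2], [3], [4], [5], [6], [7]
  1-simplices (24): (24 of them)
  2-simplices (16): [0,1,2], [0,1,3], [0,2,4], [0,3,6], [0,4,7], [0,5,6], [0,5,7], [1,2,5], [1,3,7], [1,4,5], [1,4,7], [2,4,6], [2,5,7], [2,6,7], [3,6,7], [4,5,6]

so the chain groups are C_0 ≅ Z^8, C_1 ≅ Z^24, C_2 ≅ Z^16.

Boundary ∂_1: C_1 → C_0 is given by ∂[p,q] = [q] − [p]. For instance
  ∂[4,5] = [5] − [4].
As a 8×24 matrix over Z this has rank 7, with invariant factors (1,1,1,1,1,1,1).

Boundary ∂_2: C_2 → C_1 sends each 2-simplex [p,q,r] to [q,r] − [p,r] + [p,q]. For instance
  ∂[2,5,7] = [5,7] − [2,7] + [2,5],
  ∂[0,1,2] = [1,2] − [0,2] + [0,1].
As a 24×16 matrix over Z this has rank 15, with invariant factors (1,1,1,1,1,1,1,1,1,1,1,1,1,1,1).

Now H_k = ker ∂_k / im ∂_{k+1}, so:

  H_0: rank C_0 − rank ∂_1 = 8 − 7 = 1, and the invariant factors of ∂_1 are all 1, so H_0 ≅ Z.
  H_1: rank ker ∂_1 − rank ∂_2 = (24 − 7) − 15 = 2, and the invariant factors of ∂_2 are all 1, so H_1 ≅ Z^2.
  H_2: rank ker ∂_2 − rank ∂_3 = (16 − 15) − 0 = 1, and there is no ∂_3, so H_2 ≅ Z.

As a check, the Euler characteristic is 8 − 24 + 16 = 0, which agrees with 1 − 2 + 1 = 0.
(K is a triangulation of the torus T^2.)

H_0 ≅ Z,  H_1 ≅ Z^2,  H_2 ≅ Z.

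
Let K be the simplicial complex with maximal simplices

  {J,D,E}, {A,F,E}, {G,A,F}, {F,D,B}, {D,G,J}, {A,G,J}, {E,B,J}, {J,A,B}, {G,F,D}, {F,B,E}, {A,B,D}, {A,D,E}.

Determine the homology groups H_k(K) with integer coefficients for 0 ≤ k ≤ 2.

H_0 ≅ Z,  H_1 ≅ Z/2Z,  H_2 = 0.

We work with the vertex ordering A < B < D < E < F < G < J. The simplices of K, each written with vertices in increasing order, are:

  0-simplices (7): A, B, D, E, F, G, J
  1-simplices (18): AB, AD, AE, AF, AG, AJ, BD, BE, BF, BJ, DE, DF, DG, DJ, EF, EJ, FG, GJ
  2-simplices (12): ABD, ABJ, ADE, AEF, AFG, AGJ, BDF, BEF, BEJ, DEJ, DFG, DGJ

so the chain groups are C_0 ≅ Z^7, C_1 ≅ Z^18, C_2 ≅ Z^12.

∂_1: C_1 → C_0 maps an edge to its endpoints' difference, ∂[p,q] = q − p.
The 7×18 boundary matrix has rank 6 and Smith normal form diag(1,1,1,1,1,1).

The boundary map ∂_2: C_2 → C_1 acts by ∂[p,q,r] = [q,r] − [p,r] + [p,q]. For instance
  ∂ABD = BD − AD + AB,
  ∂DGJ = GJ − DJ + DG.
As a 18×12 matrix over Z this has rank 12, with invariant factors (1,1,1,1,1,1,1,1,1,1,1,2).

Reading off H_k = ker ∂_k / im ∂_{k+1}:

  H_0: rank C_0 − rank ∂_1 = 7 − 6 = 1, and the invariant factors of ∂_1 are all 1, so H_0 ≅ Z.
  H_1: rank ker ∂_1 − rank ∂_2 = (18 − 6) − 12 = 0, and ∂_2 has invariant factor 2 > 1, so H_1 ≅ Z/2Z.
  H_2: rank ker ∂_2 − rank ∂_3 = (12 − 12) − 0 = 0, and there is no ∂_3, so H_2 ≅ 0.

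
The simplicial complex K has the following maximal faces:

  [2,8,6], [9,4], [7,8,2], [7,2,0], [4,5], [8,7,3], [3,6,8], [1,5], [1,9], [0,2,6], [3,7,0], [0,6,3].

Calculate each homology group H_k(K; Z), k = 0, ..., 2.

Take the total order 0 < 1 < 2 < 3 < 4 < 5 < 6 < 7 < 8 < 9 on the vertex set. Then K (dimension 2) consists of the simplices:

  0-simplices (10): [0], [1], [2], [3], [4], [5], [6], [7], [8], [9]
  1-simplices (16): [0,2], [0,3], [0,6], [0,7], [1,5], [1,9], [2,6], [2,7], [2,8], [3,6], [3,7], [3,8], [4,5], [4,9], [6,8], [7,8]
  2-simplices (8): [0,2,6], [0,2,7], [0,3,6], [0,3,7], [2,6,8], [2,7,8], [3,6,8], [3,7,8]

giving chain groups C_0 ≅ Z^10, C_1 ≅ Z^16, C_2 ≅ Z^8.

The boundary map ∂_1: C_1 → C_0 sends each edge [p,q] (with p < q) to q − p. For instance
  ∂[2,7] = [7] − [2].
As a 10×16 matrix over Z this has rank 8, with invariant factors (1,1,1,1,1,1,1,1).

Boundary ∂_2: C_2 → C_1 sends each 2-simplex [p,q,r] to [q,r] − [p,r] + [p,q]. For instance
  ∂[0,2,6] = [2,6] − [0,6] + [0,2],
  ∂[0,3,6] = [3,6] − [0,6] + [0,3].
As a 16×8 matrix over Z this has rank 7, with invariant factors (1,1,1,1,1,1,1).

Now H_k = ker ∂_k / im ∂_{k+1}, so:

  H_0: rank C_0 − rank ∂_1 = 10 − 8 = 2, and the invariant factors of ∂_1 are all 1, so H_0 ≅ Z^2.
  H_1: rank ker ∂_1 − rank ∂_2 = (16 − 8) − 7 = 1, and the invariant factors of ∂_2 are all 1, so H_1 ≅ Z.
  H_2: rank ker ∂_2 − rank ∂_3 = (8 − 7) − 0 = 1, and there is no ∂_3, so H_2 ≅ Z.

As a check, the Euler characteristic is 10 − 16 + 8 = 2, which agrees with 2 − 1 + 1 = 2.
(K is a triangulation of the disjoint union of the circle S^1 and the 2-sphere S^2.)

H_0 = Z^2,  H_1 = Z,  H_2 = Z.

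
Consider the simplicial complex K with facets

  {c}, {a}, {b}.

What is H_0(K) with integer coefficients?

H_0 = Z^3.

Fix the vertex order a < b < c and write every simplex with vertices in increasing order. Then dim K = 0 and the simplices of K are:

  0-simplices (3): a, b, c

Hence C_0 ≅ Z^3.

From H_k ≅ ker(∂_k) / im(∂_{k+1}) we obtain:

  H_0: rank C_0 − rank ∂_1 = 3 − 0 = 3, and there is no ∂_1, so H_0 ≅ Z^3.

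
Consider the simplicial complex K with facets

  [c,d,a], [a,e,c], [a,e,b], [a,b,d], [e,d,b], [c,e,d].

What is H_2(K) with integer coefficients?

K has 5 vertices, 9 edges, 6 triangles.
rank ∂_2 = 5, rank ∂_3 = 0 ⇒ b_2 = 6 − 5 − 0 = 1. So H_2 = Z.

H_2 ≅ Z.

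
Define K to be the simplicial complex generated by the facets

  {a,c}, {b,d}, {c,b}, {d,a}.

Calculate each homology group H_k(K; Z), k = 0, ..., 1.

Take the total order a < b < c < d on the vertex set. Then K (dimension 1) consists of the simplices:

  0-simplices (4): a, b, c, d
  1-simplices (4): ac, ad, bc, bd

giving chain groups C_0 ≅ Z^4, C_1 ≅ Z^4.

∂_1: C_1 → C_0 is given by ∂[p,q] = [q] − [p].
As a 4×4 matrix over Z this has rank 3, with invariant factors (1,1,1).

Computing H_k = (kernel of ∂_k) / (image of ∂_{k+1}):

  H_0: rank C_0 − rank ∂_1 = 4 − 3 = 1, and the invariant factors of ∂_1 are all 1, so H_0 ≅ Z.
  H_1: rank ker ∂_1 − rank ∂_2 = (4 − 3) − 0 = 1, and there is no ∂_2, so H_1 ≅ Z.

H_0 = Z,  H_1 = Z.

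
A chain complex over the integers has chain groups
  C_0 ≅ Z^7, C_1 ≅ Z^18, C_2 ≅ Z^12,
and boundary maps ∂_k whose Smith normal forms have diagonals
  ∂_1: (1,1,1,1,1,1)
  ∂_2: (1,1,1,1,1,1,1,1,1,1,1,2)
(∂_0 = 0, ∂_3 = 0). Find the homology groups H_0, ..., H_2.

H_0: b_0 = 7 − 0 − 6 = 1; torsion from ∂_1 factors > 1: none. So H_0 ≅ Z.
H_1: b_1 = 18 − 6 − 12 = 0; torsion from ∂_2 factors > 1: [2]. So H_1 ≅ Z/2.
H_2: b_2 = 12 − 12 − 0 = 0; torsion from ∂_3 factors > 1: none. So H_2 ≅ 0.

H_0 ≅ Z,  H_1 ≅ Z/2,  H_2 = 0.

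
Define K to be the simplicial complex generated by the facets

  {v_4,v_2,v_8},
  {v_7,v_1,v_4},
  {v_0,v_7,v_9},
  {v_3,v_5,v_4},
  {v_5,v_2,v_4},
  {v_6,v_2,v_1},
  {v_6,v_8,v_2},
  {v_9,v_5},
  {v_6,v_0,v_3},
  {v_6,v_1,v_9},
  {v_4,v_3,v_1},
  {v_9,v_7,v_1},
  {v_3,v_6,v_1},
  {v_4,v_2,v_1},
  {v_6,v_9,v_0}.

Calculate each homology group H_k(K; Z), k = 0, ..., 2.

H_0 ≅ Z,  H_1 ≅ Z,  H_2 = 0.

Fix the vertex order v_0 < v_1 < v_2 < v_3 < v_4 < v_5 < v_6 < v_7 < v_8 < v_9 and write every simplex with vertices in increasing order. Then dim K = 2 and the simplices of K are:

  0-simplices (10): [v_0], [v_1], [v_2], [v_3], [v_4], [v_5], [v_6], [v_7], [v_8], [v_9]
  1-simplices (24): (24 of them)
  2-simplices (14): (14 of them)

giving chain groups C_0 ≅ Z^10, C_1 ≅ Z^24, C_2 ≅ Z^14.

∂_1: C_1 → C_0 is given by ∂[p,q] = [q] − [p]. For instance
  ∂[v_1,v_6] = [v_6] − [v_1].
The 10×24 boundary matrix has rank 9 and Smith normal form diag(1,1,1,1,1,1,1,1,1).

The boundary map ∂_2: C_2 → C_1 maps a triangle to the signed sum of its edges. For instance
  ∂[v_3,v_4,v_5] = [v_4,v_5] − [v_3,v_5] + [v_3,v_4],
  ∂[v_2,v_6,v_8] = [v_6,v_8] − [v_2,v_8] + [v_2,v_6].
The 24×14 boundary matrix has rank 14 and Smith normal form diag(1,1,1,1,1,1,1,1,1,1,1,1,1,1).

From H_k ≅ ker(∂_k) / im(∂_{k+1}) we obtain:

  H_0: rank C_0 − rank ∂_1 = 10 − 9 = 1, and the invariant factors of ∂_1 are all 1, so H_0 = Z.
  H_1: rank ker ∂_1 − rank ∂_2 = (24 − 9) − 14 = 1, and the invariant factors of ∂_2 are all 1, so H_1 = Z.
  H_2: rank ker ∂_2 − rank ∂_3 = (14 − 14) − 0 = 0, and there is no ∂_3, so H_2 = 0.

As a check, the Euler characteristic is 10 − 24 + 14 = 0, which agrees with 1 − 1 + 0 = 0.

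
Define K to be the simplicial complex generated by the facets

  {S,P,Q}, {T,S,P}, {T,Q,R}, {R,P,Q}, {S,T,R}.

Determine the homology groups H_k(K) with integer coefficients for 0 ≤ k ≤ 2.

Fix the vertex order P < Q < R < S < T and write every simplex with vertices in increasing order. Then dim K = 2 and the simplices of K are:

  0-simplices (5): P, Q, R, S, T
  1-simplices (10): PQ, PR, PS, PT, QR, QS, QT, RS, RT, ST
  2-simplices (5): PQR, PQS, PST, QRT, RST

so the chain groups are C_0 ≅ Z^5, C_1 ≅ Z^10, C_2 ≅ Z^5.

The boundary map ∂_1: C_1 → C_0 sends each edge [p,q] (with p < q) to q − p.
As a 5×10 matrix over Z this has rank 4, with invariant factors (1,1,1,1).

The boundary map ∂_2: C_2 → C_1 acts by ∂[p,q,r] = [q,r] − [p,r] + [p,q]. For instance
  ∂RST = ST − RT + RS,
  ∂PST = ST − PT + PS.
This gives a 10×5 integer matrix of rank 5; reducing to Smith normal form yields diagonal entries (1,1,1,1,1).

Now H_k = ker ∂_k / im ∂_{k+1}, so:

  H_0: rank C_0 − rank ∂_1 = 5 − 4 = 1, and the invariant factors of ∂_1 are all 1, so H_0 = Z.
  H_1: rank ker ∂_1 − rank ∂_2 = (10 − 4) − 5 = 1, and the invariant factors of ∂_2 are all 1, so H_1 = Z.
  H_2: rank ker ∂_2 − rank ∂_3 = (5 − 5) − 0 = 0, and there is no ∂_3, so H_2 = 0.

(K is a triangulation of the Möbius band.)

H_0 = Z,  H_1 = Z,  H_2 = 0.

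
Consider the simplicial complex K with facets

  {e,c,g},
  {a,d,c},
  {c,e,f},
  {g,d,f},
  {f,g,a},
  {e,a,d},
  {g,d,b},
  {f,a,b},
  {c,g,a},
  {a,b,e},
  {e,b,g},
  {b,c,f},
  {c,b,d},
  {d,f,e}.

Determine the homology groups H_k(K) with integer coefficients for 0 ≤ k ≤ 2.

K has 7 vertices, 21 edges, 14 triangles.
rank ∂_0 = 0, rank ∂_1 = 6 ⇒ b_0 = 7 − 0 − 6 = 1; all invariant factors of ∂_1 are 1 so no torsion. So H_0 = Z.
rank ∂_1 = 6, rank ∂_2 = 13 ⇒ b_1 = 21 − 6 − 13 = 2; all invariant factors of ∂_2 are 1 so no torsion. So H_1 = Z^2.
rank ∂_2 = 13, rank ∂_3 = 0 ⇒ b_2 = 14 − 13 − 0 = 1. So H_2 = Z.

H_0 ≅ Z,  H_1 ≅ Z^2,  H_2 ≅ Z.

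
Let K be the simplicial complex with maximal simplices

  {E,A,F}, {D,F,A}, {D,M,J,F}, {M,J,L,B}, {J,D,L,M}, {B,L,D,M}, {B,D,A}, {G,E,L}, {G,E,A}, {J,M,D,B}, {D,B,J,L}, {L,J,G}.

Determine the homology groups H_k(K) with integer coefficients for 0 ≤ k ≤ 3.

H_0 ≅ Z,  H_1 ≅ Z,  H_2 = 0,  H_3 ≅ Z.

We work with the vertex ordering A < B < D < E < F < G < J < L < M. The simplices of K, each written with vertices in increasing order, are:

  0-simplices (9): A, B, D, E, F, G, J, L, M
  1-simplices (23): AB, AD, AE, AF, AG, BD, BJ, BL, BM, DF, DJ, DL, DM, EF, EG, EL, FJ, FM, GJ, GL, JL, JM, LM
  2-simplices (19): ABD, ADF, AEF, AEG, BDJ, BDL, BDM, BJL, BJM, BLM, DFJ, DFM, DJL, DJM, DLM, EGL, FJM, GJL, JLM
  3-simplices (6): BDJL, BDJM, BDLM, BJLM, DFJM, DJLM

so the chain groups are C_0 ≅ Z^9, C_1 ≅ Z^23, C_2 ≅ Z^19, C_3 ≅ Z^6.

The boundary map ∂_1: C_1 → C_0 sends each edge [p,q] (with p < q) to q − p. For instance
  ∂FM = M − F.
As a 9×23 matrix over Z this has rank 8, with invariant factors (1,1,1,1,1,1,1,1).

The boundary map ∂_2: C_2 → C_1 maps a triangle to the signed sum of its edges. For instance
  ∂JLM = LM − JM + JL,
  ∂BDJ = DJ − BJ + BD.
The resulting 23×19 matrix has rank 14, and its Smith normal form has invariant factors (1,1,1,1,1,1,1,1,1,1,1,1,1,1).

∂_3: C_3 → C_2 sends each 3-simplex σ to the alternating sum Σ_i (−1)^i (σ with its i-th vertex removed). For instance
  ∂DJLM = JLM − DLM + DJM − DJL,
  ∂BDJM = DJM − BJM + BDM − BDJ.
This gives a 19×6 integer matrix of rank 5; reducing to Smith normal form yields diagonal entries (1,1,1,1,1).

Now H_k = ker ∂_k / im ∂_{k+1}, so:

  H_0: rank C_0 − rank ∂_1 = 9 − 8 = 1, and the invariant factors of ∂_1 are all 1, so H_0 = Z.
  H_1: rank ker ∂_1 − rank ∂_2 = (23 − 8) − 14 = 1, and the invariant factors of ∂_2 are all 1, so H_1 = Z.
  H_2: rank ker ∂_2 − rank ∂_3 = (19 − 14) − 5 = 0, and the invariant factors of ∂_3 are all 1, so H_2 = 0.
  H_3: rank ker ∂_3 − rank ∂_4 = (6 − 5) − 0 = 1, and there is no ∂_4, so H_3 = Z.

As a check, the Euler characteristic is 9 − 23 + 19 − 6 = -1, which agrees with 1 − 1 + 0 − 1 = -1.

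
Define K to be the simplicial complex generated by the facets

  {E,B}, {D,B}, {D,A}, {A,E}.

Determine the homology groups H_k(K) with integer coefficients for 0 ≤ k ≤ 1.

H_0 ≅ Z,  H_1 ≅ Z.

Fix the vertex order A < B < D < E and write every simplex with vertices in increasing order. Then dim K = 1 and the simplices of K are:

  0-simplices (4): A, B, D, E
  1-simplices (4): AD, AE, BD, BE

so the chain groups are C_0 ≅ Z^4, C_1 ≅ Z^4.

The boundary map ∂_1: C_1 → C_0 is given by ∂[p,q] = [q] − [p]. For instance
  ∂BD = D − B.
As a 4×4 matrix over Z this has rank 3, with invariant factors (1,1,1).

Reading off H_k = ker ∂_k / im ∂_{k+1}:

  H_0: rank C_0 − rank ∂_1 = 4 − 3 = 1, and the invariant factors of ∂_1 are all 1, so H_0 = Z.
  H_1: rank ker ∂_1 − rank ∂_2 = (4 − 3) − 0 = 1, and there is no ∂_2, so H_1 = Z.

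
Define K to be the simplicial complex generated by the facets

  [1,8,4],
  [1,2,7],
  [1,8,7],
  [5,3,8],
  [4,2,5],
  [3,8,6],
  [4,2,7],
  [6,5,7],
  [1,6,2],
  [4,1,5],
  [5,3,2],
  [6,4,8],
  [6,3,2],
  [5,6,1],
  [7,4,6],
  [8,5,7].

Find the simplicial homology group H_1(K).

H_1 = Z^2.

Order the vertices as 1 < 2 < 3 < 4 < 5 < 6 < 7 < 8. Listing each simplex with vertices in this order, K has dimension 2 with simplices:

  0-simplices (8): [1], [2], [3], [4], [5], [6], [7], [8]
  1-simplices (24): (24 of them)
  2-simplices (16): [1,2,6], [1,2,7], [1,4,5], [1,4,8], [1,5,6], [1,7,8], [2,3,5], [2,3,6], [2,4,5], [2,4,7], [3,5,8], [3,6,8], [4,6,7], [4,6,8], [5,6,7], [5,7,8]

Hence C_0 ≅ Z^8, C_1 ≅ Z^24, C_2 ≅ Z^16.

∂_1: C_1 → C_0 sends each edge [p,q] (with p < q) to q − p. For instance
  ∂[3,8] = [8] − [3].
This gives a 8×24 integer matrix of rank 7; reducing to Smith normal form yields diagonal entries (1,1,1,1,1,1,1).

Boundary ∂_2: C_2 → C_1 acts by ∂[p,q,r] = [q,r] − [p,r] + [p,q]. For instance
  ∂[1,5,6] = [5,6] − [1,6] + [1,5],
  ∂[2,3,5] = [3,5] − [2,5] + [2,3].
The 24×16 boundary matrix has rank 15 and Smith normal form diag(1,1,1,1,1,1,1,1,1,1,1,1,1,1,1).

Now H_k = ker ∂_k / im ∂_{k+1}, so:

  H_1: rank ker ∂_1 − rank ∂_2 = (24 − 7) − 15 = 2, and the invariant factors of ∂_2 are all 1, so H_1 = Z^2.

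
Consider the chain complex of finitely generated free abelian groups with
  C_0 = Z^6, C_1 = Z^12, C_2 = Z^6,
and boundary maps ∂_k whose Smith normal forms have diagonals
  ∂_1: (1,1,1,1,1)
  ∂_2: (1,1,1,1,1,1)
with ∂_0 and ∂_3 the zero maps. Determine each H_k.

H_0 = Z,  H_1 = Z,  H_2 = 0.

H_0: b_0 = 6 − 0 − 5 = 1; torsion from ∂_1 factors > 1: none. So H_0 = Z.
H_1: b_1 = 12 − 5 − 6 = 1; torsion from ∂_2 factors > 1: none. So H_1 = Z.
H_2: b_2 = 6 − 6 − 0 = 0; torsion from ∂_3 factors > 1: none. So H_2 = 0.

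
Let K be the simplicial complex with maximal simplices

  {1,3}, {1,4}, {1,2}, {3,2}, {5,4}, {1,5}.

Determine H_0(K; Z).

K has 5 vertices, 6 edges.
rank ∂_0 = 0, rank ∂_1 = 4 ⇒ b_0 = 5 − 0 − 4 = 1; all invariant factors of ∂_1 are 1 so no torsion. So H_0 ≅ Z.

H_0 = Z.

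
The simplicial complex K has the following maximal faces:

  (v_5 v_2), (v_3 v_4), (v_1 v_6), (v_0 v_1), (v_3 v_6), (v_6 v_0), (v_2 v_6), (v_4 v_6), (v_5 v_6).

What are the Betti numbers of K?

Order the vertices as v_0 < v_1 < v_2 < v_3 < v_4 < v_5 < v_6. Listing each simplex with vertices in this order, K has dimension 1 with simplices:

  0-simplices (7): [v_0], [v_1], [v_2], [v_3], [v_4], [v_5], [v_6]
  1-simplices (9): [v_0,v_1], [v_0,v_6], [v_1,v_6], [v_2,v_5], [v_2,v_6], [v_3,v_4], [v_3,v_6], [v_4,v_6], [v_5,v_6]

so the chain groups are C_0 ≅ Z^7, C_1 ≅ Z^9.

The boundary map ∂_1: C_1 → C_0 is given by ∂[p,q] = [q] − [p]. For instance
  ∂[v_0,v_6] = [v_6] − [v_0].
As a 7×9 matrix over Z this has rank 6, with invariant factors (1,1,1,1,1,1).

Reading off H_k = ker ∂_k / im ∂_{k+1}:

  H_0: rank C_0 − rank ∂_1 = 7 − 6 = 1, and the invariant factors of ∂_1 are all 1, so H_0 ≅ Z.
  H_1: rank ker ∂_1 − rank ∂_2 = (9 − 6) − 0 = 3, and there is no ∂_2, so H_1 ≅ Z^3.

As a check, the Euler characteristic is 7 − 9 = -2, which agrees with 1 − 3 = -2.

Hence the Betti numbers are b_0 = 1, b_1 = 3.

b_0 = 1, b_1 = 3.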